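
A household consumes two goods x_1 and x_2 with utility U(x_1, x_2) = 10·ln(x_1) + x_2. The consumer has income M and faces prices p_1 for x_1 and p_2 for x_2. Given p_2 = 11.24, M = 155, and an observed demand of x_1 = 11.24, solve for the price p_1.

Set MRS = p_1/p_2: (10/x_1)/1 = p_1/p_2.
So x_1*(p_1,p_2) = 10·p_2/p_1, independent of income; and x_2* = (M − 10·p_2)/p_2.
Set x_1* = 11.24 in the demand function and solve for p_1: p_1 = 10.

p_1 = 10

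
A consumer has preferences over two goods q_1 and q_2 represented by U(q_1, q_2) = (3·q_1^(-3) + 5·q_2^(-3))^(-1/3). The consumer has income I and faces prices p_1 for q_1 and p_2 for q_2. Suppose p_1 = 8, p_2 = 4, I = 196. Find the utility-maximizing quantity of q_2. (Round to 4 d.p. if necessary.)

q_2* = 19.7567

MU_q_1 ∝ 3·q_1^(-4), MU_q_2 ∝ 5·q_2^(-4), so MRS = (3/5)·(q_2/q_1)^(4) = p_1/p_2.
Solve for the ratio: q_2/q_1 = [(5/3)·p_1/p_2]^(0.25).
With the ratio pinned down, the budget gives q_1* = I/(p_1 + p_2·(q_2/q_1)) and q_2* = (q_2/q_1)·q_1*.
Numerically q_2/q_1 = 1.3512, so q_1* = 196/(8 + 4·1.3512) = 14.6216 and q_2* = 1.3512·14.6216 = 19.7567.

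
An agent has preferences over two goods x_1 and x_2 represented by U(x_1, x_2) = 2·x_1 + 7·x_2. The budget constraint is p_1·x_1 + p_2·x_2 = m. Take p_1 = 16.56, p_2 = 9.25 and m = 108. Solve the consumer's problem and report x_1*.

x_1* = 0

Linear utility — the consumer picks whichever good has higher MU/price: 2/16.56 = 0.1208 vs 7/9.25 = 0.7568.
x_2 gives more utility per dollar, so spend all income on x_2: x_2* = m/p_2, x_1* = 0.
Numerically: x_1* = 0, x_2* = 11.6757.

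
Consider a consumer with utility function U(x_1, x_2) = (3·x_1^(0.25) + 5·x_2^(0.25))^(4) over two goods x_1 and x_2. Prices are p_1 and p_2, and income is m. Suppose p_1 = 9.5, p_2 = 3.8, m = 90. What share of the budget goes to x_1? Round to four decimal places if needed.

From the CES first-order condition, (3/5)·(x_2/x_1)^(0.75) = p_1/p_2.
Solve for the ratio: x_2/x_1 = [(5/3)·p_1/p_2]^(4/3).
With the ratio pinned down, the budget gives x_1* = m/(p_1 + p_2·(x_2/x_1)) and x_2* = (x_2/x_1)·x_1*.
Numerically x_2/x_1 = 6.704787, so x_1* = 90/(9.5 + 3.8·6.704787) = 2.573 and x_2* = 6.704787·2.573 = 17.2516.
Expenditure on x_1: 9.5·2.573 = 24.4438; share = 0.2716.

share on x_1 = 0.2716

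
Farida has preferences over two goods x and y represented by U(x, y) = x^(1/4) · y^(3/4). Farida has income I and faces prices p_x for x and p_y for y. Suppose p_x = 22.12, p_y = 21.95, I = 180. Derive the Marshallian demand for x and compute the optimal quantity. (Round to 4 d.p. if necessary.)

x* = 2.0344

Demand: x*(p_x,p_y,I) = 0.25·I/p_x and y* = 0.75·I/p_y.
At p_x=22.12, p_y=21.95, I=180: x* = 0.25·180/22.12 = 2.0344.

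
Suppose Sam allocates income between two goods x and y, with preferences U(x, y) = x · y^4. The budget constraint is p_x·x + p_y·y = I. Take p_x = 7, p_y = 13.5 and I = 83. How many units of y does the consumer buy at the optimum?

y* = 4.9185

Tangency: MRS = (1/4)·y/x = p_x/p_y.
Rearranging, p_y·y = 4·p_x·x. Substituting into the budget gives p_x·x·(1 + 4) = I.
Demand: x*(p_x,p_y,I) = 0.2·I/p_x and y* = 0.8·I/p_y.
At p_x=7, p_y=13.5, I=83: y* = 0.8·83/13.5 = 4.9185.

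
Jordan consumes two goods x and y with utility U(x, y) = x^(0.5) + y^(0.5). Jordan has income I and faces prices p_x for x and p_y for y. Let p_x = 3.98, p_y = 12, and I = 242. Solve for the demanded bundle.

x* = 45.6601, y* = 5.0227

MU_x ∝ x^(-0.5), MU_y ∝ y^(-0.5), so MRS = (y/x)^(0.5) = p_x/p_y.
Hence y/x = (p_x/p_y)^(1/(0.5)), i.e. raised to the 2 power.
With the ratio pinned down, the budget gives x* = I/(p_x + p_y·(y/x)) and y* = (y/x)·x*.
Numerically y/x = 0.110003, so x* = 242/(3.98 + 12·0.110003) = 45.6601 and y* = 0.110003·45.6601 = 5.0227.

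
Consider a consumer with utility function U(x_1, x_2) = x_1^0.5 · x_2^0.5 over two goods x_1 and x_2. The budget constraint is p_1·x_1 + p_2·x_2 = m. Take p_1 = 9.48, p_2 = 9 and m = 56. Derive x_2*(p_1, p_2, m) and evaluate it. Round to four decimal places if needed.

x_2* = 3.1111

The MRS is x_2/x_1. Set MRS = p_1/p_2.
So 0.5·p_2·x_2 = 0.5·p_1·x_1; combined with the budget, a share 0.5 of income goes to x_1.
Demand: x_1*(p_1,p_2,m) = 0.5·m/p_1 and x_2* = 0.5·m/p_2.
At p_1=9.48, p_2=9, m=56: x_2* = 0.5·56/9 = 3.1111.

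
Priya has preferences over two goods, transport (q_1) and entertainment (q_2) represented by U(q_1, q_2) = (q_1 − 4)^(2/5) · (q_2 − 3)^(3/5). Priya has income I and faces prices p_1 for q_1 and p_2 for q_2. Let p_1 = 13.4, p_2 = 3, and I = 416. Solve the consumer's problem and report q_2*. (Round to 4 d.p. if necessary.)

MRS = (2/3)·(q_2−3)/(q_1−4). Tangency with p_1/p_2 gives q_2−3 = (3/2)·(p_1/p_2)·(q_1−4).
After buying the subsistence bundle (4, 3), a share 0.4 of the remaining income goes to q_1: q_1* = 4 + 0.4·(I − 4p_1 − 3p_2)/p_1.
Discretionary income = 416 − 4·13.4 − 3·3 = 353.4; q_2* = 3 + 0.6·353.4/3 = 73.68.

q_2* = 73.68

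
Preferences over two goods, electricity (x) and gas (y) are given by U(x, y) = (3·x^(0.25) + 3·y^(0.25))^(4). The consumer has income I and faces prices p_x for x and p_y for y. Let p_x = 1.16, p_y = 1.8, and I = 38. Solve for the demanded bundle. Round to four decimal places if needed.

MRS = MU_x/MU_y = (y/x)^(0.75). Set equal to p_x/p_y.
Hence y/x = (p_x/p_y)^(1/(0.75)), i.e. raised to the 4/3 power.
Substitute y = (y/x)·x into the budget: x* = I/(p_x + p_y·(y/x)).
Numerically y/x = 0.556648, so x* = 38/(1.16 + 1.8·0.556648) = 17.5766 and y* = 0.556648·17.5766 = 9.784.

x* = 17.5766, y* = 9.784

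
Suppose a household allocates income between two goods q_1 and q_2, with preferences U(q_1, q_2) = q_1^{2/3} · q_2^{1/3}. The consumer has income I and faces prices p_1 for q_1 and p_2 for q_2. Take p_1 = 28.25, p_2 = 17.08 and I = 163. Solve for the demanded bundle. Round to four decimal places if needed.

q_1* = 3.8466, q_2* = 3.1811

Tangency: MRS = 2·q_2/q_1 = p_1/p_2.
So 2/3·p_2·q_2 = 1/3·p_1·q_1; combined with the budget, a share 2/3 of income goes to q_1.
Demand: q_1*(p_1,p_2,I) = 2/3·I/p_1 and q_2* = 1/3·I/p_2.
At p_1=28.25, p_2=17.08, I=163: q_1* = 2/3·163/28.25 = 3.8466, q_2* = 3.1811.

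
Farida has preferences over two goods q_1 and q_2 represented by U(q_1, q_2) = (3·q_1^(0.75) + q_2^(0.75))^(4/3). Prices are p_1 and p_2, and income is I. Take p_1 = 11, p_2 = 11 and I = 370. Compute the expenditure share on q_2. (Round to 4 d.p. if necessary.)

From the CES first-order condition, 3·(q_2/q_1)^(0.25) = p_1/p_2.
Hence q_2/q_1 = ((1/3)·p_1/p_2)^(1/(0.25)), i.e. raised to the 4 power.
Substitute q_2 = (q_2/q_1)·q_1 into the budget: q_1* = I/(p_1 + p_2·(q_2/q_1)).
Numerically q_2/q_1 = 0.012346, so q_1* = 370/(11 + 11·0.012346) = 33.2262 and q_2* = 0.012346·33.2262 = 0.4102.
Expenditure on q_2: 11·0.4102 = 4.5122; share = 0.0122.

share on q_2 = 0.0122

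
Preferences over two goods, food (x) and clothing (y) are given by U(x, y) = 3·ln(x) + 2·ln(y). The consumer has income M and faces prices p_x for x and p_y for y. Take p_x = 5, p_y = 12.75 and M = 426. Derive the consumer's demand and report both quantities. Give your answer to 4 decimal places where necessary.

x* = 51.12, y* = 13.3647

The MRS is (3/2)·y/x. Set MRS = p_x/p_y.
So 3·p_y·y = 2·p_x·x; combined with the budget, a share 0.6 of income goes to x.
Demand: x*(p_x,p_y,M) = 0.6·M/p_x and y* = 0.4·M/p_y.
At p_x=5, p_y=12.75, M=426: x* = 0.6·426/5 = 51.12, y* = 13.3647.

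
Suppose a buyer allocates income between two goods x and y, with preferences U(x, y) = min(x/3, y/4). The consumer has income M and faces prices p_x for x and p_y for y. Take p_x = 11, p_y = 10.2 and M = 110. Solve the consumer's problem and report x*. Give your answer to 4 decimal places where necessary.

x* = 4.4715

Leontief preferences: the optimum is at the kink where x/3 = y/4, i.e. y = (4/3)·x.
Budget: p_x·x + p_y·(4/3)·x = M, so (3·p_x + 4·p_y)·x = 3·M.
Demand: x*(p_x,p_y,M) = 3·M/(3·p_x + 4·p_y), y* = 4·M/(3·p_x + 4·p_y).
Here 3·11 + 4·10.2 = 73.8, giving x* = 4.4715.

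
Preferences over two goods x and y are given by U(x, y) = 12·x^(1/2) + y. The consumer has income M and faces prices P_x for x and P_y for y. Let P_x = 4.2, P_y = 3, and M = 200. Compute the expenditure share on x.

Set MRS = P_x/P_y: 6·x^(−1/2) = P_x/P_y.
Thus x* = (6·P_y/P_x)² — independent of M — with the rest of income spent on y.
Plugging in: x* = (6·3/4.2)² = 18.3673, y* = 40.9524.
Expenditure on x: 4.2·18.3673 = 77.1429; share = 0.3857.

share on x = 0.3857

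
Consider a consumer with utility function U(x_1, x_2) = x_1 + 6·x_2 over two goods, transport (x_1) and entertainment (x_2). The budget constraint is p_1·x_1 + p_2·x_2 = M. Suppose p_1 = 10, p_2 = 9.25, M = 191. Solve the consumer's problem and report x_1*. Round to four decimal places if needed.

Perfect substitutes: compare marginal utility per dollar. 1/p_1 vs 6/p_2 → 0.1 vs 0.6486.
x_2 gives more utility per dollar, so spend all income on x_2: x_2* = M/p_2, x_1* = 0.
Numerically: x_1* = 0, x_2* = 20.6486.

x_1* = 0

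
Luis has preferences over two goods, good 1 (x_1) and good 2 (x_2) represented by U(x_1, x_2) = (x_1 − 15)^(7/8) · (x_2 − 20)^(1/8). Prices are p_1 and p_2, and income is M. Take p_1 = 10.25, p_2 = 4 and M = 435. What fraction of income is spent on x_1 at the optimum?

share on x_1 = 0.7583

MRS = 7·(x_2−20)/(x_1−15). Tangency with p_1/p_2 gives x_2−20 = (1/7)·(p_1/p_2)·(x_1−15).
After buying the subsistence bundle (15, 20), a share 0.875 of the remaining income goes to x_1: x_1* = 15 + 0.875·(M − 15p_1 − 20p_2)/p_1.
Discretionary income = 435 − 15·10.25 − 20·4 = 201.25; x_1* = 15 + 0.875·201.25/10.25 = 32.1799; x_2* = 20 + 0.125·201.25/4 = 26.2891.
Expenditure on x_1: 10.25·32.1799 = 329.8438; share = 0.7583.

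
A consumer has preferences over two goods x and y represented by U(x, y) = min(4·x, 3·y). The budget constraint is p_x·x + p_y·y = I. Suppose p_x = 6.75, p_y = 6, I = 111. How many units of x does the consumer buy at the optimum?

x* = 7.5254

Leontief preferences: the optimum is at the kink where x/3 = y/4, i.e. y = (4/3)·x.
Budget: p_x·x + p_y·(4/3)·x = I, so (3·p_x + 4·p_y)·x = 3·I.
Demand: x*(p_x,p_y,I) = 3·I/(3·p_x + 4·p_y), y* = 4·I/(3·p_x + 4·p_y).
Here 3·6.75 + 4·6 = 44.25, giving x* = 7.5254.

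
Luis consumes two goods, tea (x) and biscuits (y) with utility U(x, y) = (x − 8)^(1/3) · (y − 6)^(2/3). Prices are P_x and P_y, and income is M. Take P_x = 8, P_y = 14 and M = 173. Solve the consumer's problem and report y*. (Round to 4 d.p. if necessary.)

y* = 7.1905

This is Cobb-Douglas in (x−8, y−6): tangency gives 1/3·P_y·(y−6) = 2/3·P_x·(x−8).
After buying the subsistence bundle (8, 6), a share 1/3 of the remaining income goes to x: x* = 8 + 1/3·(M − 8P_x − 6P_y)/P_x.
Discretionary income = 173 − 8·8 − 6·14 = 25; y* = 6 + 2/3·25/14 = 7.1905.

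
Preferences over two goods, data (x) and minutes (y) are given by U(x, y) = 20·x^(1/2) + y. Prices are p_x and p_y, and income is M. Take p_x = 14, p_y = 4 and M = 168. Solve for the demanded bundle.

MU_x = 10/√x, MU_y = 1. Tangency: 10/√x = p_x/p_y.
Solve: √x = 10·p_y/p_x, so x*(p_x,p_y) = (10·p_y/p_x)², and y* = (M − p_x·x*)/p_y.
Plugging in: x* = (10·4/14)² = 8.1633, y* = 13.4286.

x* = 8.1633, y* = 13.4286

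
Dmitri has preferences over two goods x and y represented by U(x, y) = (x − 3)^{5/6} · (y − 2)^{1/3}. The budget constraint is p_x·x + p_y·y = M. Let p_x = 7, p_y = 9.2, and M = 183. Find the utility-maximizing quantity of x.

x* = 17.6531

Let x' = x−3, y' = y−2. MRS = (5/2)·y'/x' = p_x/p_y.
Substituting into the budget: x* = 3 + 5/7·(M − 3·p_x − 2·p_y)/p_x, and y* = 2 + 2/7·(…)/p_y.
Discretionary income = 183 − 3·7 − 2·9.2 = 143.6; x* = 3 + 5/7·143.6/7 = 17.6531.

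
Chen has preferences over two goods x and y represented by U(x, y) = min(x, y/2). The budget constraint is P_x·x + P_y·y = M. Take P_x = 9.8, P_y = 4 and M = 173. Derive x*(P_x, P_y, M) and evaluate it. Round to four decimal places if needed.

Leontief preferences: the optimum is at the kink where x/1 = y/2, i.e. y = 2·x.
Budget: P_x·x + P_y·2·x = M, so (P_x + 2·P_y)·x = M.
Demand: x*(P_x,P_y,M) = M/(P_x + 2·P_y), y* = 2·M/(P_x + 2·P_y).
Here 9.8 + 2·4 = 17.8, giving x* = 9.7191.

x* = 9.7191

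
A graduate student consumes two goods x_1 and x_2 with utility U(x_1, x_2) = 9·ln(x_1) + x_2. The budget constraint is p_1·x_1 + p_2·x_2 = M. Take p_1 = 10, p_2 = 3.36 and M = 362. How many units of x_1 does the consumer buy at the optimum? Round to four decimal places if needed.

MU_x_1 = 9/x_1, MU_x_2 = 1. Tangency: 9/x_1 = p_1/p_2.
So x_1*(p_1,p_2) = 9·p_2/p_1, independent of income; and x_2* = (M − 9·p_2)/p_2.
At the given prices: x_1* = 9·3.36/10 = 3.024.

x_1* = 3.024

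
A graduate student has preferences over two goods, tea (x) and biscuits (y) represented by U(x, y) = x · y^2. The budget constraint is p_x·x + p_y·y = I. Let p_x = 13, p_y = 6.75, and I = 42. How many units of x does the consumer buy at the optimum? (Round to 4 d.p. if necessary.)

Demand: x*(p_x,p_y,I) = 1/3·I/p_x and y* = 2/3·I/p_y.
At p_x=13, p_y=6.75, I=42: x* = 1/3·42/13 = 1.0769.

x* = 1.0769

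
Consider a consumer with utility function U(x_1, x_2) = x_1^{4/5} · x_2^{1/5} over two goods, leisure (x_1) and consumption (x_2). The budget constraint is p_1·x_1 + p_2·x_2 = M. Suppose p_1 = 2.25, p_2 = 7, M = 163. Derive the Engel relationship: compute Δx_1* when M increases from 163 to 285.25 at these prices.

Δx_1* = 43.4667

Tangency: MRS = 4·x_2/x_1 = p_1/p_2.
Rearranging, p_2·x_2 = (1/4)·p_1·x_1. Substituting into the budget gives p_1·x_1·(1 + (1/4)) = M.
Demand: x_1*(p_1,p_2,M) = 0.8·M/p_1 and x_2* = 0.2·M/p_2.
At p_1=2.25, p_2=7, M=163: x_1* = 0.8·163/2.25 = 57.9556.
At M' = 285.25: x_1* = 101.4222. Change: 101.4222 − 57.9556 = 43.4667.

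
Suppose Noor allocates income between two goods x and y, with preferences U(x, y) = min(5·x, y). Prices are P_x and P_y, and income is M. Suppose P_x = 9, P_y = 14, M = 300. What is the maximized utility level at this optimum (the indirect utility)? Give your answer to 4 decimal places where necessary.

V = 18.9873

Leontief preferences: the optimum is at the kink where x/1 = y/5, i.e. y = 5·x.
Budget: P_x·x + P_y·5·x = M, so (P_x + 5·P_y)·x = M.
Demand: x*(P_x,P_y,M) = M/(P_x + 5·P_y), y* = 5·M/(P_x + 5·P_y).
Here 9 + 5·14 = 79, giving x* = 3.7975 and y* = 18.9873.
Utility at the optimum: U(3.7975, 18.9873) = 18.9873.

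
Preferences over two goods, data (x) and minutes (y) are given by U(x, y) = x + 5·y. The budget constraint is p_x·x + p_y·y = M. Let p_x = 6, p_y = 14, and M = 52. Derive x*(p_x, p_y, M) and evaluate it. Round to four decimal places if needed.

x* = 0

Linear utility — the consumer picks whichever good has higher MU/price: 1/6 = 0.1667 vs 5/14 = 0.3571.
y gives more utility per dollar, so spend all income on y: y* = M/p_y, x* = 0.
Numerically: x* = 0, y* = 3.7143.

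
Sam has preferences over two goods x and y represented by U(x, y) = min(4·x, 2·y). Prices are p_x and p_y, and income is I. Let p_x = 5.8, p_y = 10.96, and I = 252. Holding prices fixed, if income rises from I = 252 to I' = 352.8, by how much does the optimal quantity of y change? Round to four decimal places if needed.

With perfect complements, no substitution: consume in ratio x:y = 2:4.
Budget: p_x·x + p_y·2·x = I, so (2·p_x + 4·p_y)·x = 2·I.
Demand: x*(p_x,p_y,I) = 2·I/(2·p_x + 4·p_y), y* = 4·I/(2·p_x + 4·p_y).
Here 2·5.8 + 4·10.96 = 55.44, giving y* = 18.1818.
At I' = 352.8: y* = 25.4545. Change: 25.4545 − 18.1818 = 7.2727.

Δy* = 7.2727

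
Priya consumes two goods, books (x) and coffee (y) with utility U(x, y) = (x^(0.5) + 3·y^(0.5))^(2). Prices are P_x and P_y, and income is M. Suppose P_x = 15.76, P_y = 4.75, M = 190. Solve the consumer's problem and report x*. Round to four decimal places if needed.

x* = 0.3906

With the ratio pinned down, the budget gives x* = M/(P_x + P_y·(y/x)) and y* = (y/x)·x*.
Numerically y/x = 99.075829, so x* = 190/(15.76 + 4.75·99.075829) = 0.3906.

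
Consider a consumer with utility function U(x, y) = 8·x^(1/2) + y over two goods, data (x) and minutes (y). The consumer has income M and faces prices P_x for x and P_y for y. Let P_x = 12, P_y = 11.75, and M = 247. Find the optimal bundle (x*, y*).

x* = 15.3403, y* = 5.3546

Set MRS = P_x/P_y: 4·x^(−1/2) = P_x/P_y.
Thus x* = (4·P_y/P_x)² — independent of M — with the rest of income spent on y.
Plugging in: x* = (4·11.75/12)² = 15.3403, y* = 5.3546.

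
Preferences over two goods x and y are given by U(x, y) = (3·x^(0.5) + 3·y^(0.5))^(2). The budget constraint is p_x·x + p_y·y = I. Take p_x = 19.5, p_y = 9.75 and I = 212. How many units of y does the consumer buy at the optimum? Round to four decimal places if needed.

y* = 14.4957

With the ratio pinned down, the budget gives x* = I/(p_x + p_y·(y/x)) and y* = (y/x)·x*.
Numerically y/x = 4, so x* = 212/(19.5 + 9.75·4) = 3.6239 and y* = 4·3.6239 = 14.4957.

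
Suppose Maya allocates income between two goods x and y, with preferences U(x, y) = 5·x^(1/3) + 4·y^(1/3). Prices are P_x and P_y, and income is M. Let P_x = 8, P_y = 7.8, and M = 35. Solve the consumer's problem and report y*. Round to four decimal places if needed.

y* = 1.8854

With the ratio pinned down, the budget gives x* = M/(P_x + P_y·(y/x)) and y* = (y/x)·x*.
Numerically y/x = 0.743238, so x* = 35/(8 + 7.8·0.743238) = 2.5367 and y* = 0.743238·2.5367 = 1.8854.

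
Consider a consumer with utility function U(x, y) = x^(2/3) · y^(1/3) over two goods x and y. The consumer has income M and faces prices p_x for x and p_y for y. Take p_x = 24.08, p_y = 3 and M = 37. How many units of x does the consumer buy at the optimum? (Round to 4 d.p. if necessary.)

Tangency: MRS = 2·y/x = p_x/p_y.
So 2/3·p_y·y = 1/3·p_x·x; combined with the budget, a share 2/3 of income goes to x.
Demand: x*(p_x,p_y,M) = 2/3·M/p_x and y* = 1/3·M/p_y.
At p_x=24.08, p_y=3, M=37: x* = 2/3·37/24.08 = 1.0244.

x* = 1.0244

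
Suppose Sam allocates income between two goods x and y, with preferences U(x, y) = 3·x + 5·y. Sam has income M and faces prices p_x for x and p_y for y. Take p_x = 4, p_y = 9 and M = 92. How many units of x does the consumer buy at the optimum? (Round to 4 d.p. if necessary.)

x gives more utility per dollar, so spend all income on x: x* = M/p_x, y* = 0.
Numerically: x* = 23, y* = 0.

x* = 23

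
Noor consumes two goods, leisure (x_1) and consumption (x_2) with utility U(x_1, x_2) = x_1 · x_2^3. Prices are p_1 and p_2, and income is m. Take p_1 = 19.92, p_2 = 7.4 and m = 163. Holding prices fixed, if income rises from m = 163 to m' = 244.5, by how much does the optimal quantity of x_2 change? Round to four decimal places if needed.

Δx_2* = 8.2601

The MRS is (1/3)·x_2/x_1. Set MRS = p_1/p_2.
So p_2·x_2 = 3·p_1·x_1; combined with the budget, a share 0.25 of income goes to x_1.
Demand: x_1*(p_1,p_2,m) = 0.25·m/p_1 and x_2* = 0.75·m/p_2.
At p_1=19.92, p_2=7.4, m=163: x_2* = 0.75·163/7.4 = 16.5203.
At m' = 244.5: x_2* = 24.7804. Change: 24.7804 − 16.5203 = 8.2601.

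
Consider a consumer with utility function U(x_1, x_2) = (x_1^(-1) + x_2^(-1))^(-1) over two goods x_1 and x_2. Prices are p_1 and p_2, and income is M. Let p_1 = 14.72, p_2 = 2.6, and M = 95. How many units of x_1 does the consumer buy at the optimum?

From the CES first-order condition, (x_2/x_1)^(2) = p_1/p_2.
Solve for the ratio: x_2/x_1 = [p_1/p_2]^(0.5).
Substitute x_2 = (x_2/x_1)·x_1 into the budget: x_1* = M/(p_1 + p_2·(x_2/x_1)).
Numerically x_2/x_1 = 2.379399, so x_1* = 95/(14.72 + 2.6·2.379399) = 4.5441.

x_1* = 4.5441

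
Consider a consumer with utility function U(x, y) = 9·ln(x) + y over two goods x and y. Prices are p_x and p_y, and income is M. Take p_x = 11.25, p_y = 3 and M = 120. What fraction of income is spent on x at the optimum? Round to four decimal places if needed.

Set MRS = p_x/p_y: (9/x)/1 = p_x/p_y.
So x*(p_x,p_y) = 9·p_y/p_x, independent of income; and y* = (M − 9·p_y)/p_y.
At the given prices: x* = 9·3/11.25 = 2.4, and y* = 31.
Expenditure on x: 11.25·2.4 = 27; share = 0.225.

share on x = 0.225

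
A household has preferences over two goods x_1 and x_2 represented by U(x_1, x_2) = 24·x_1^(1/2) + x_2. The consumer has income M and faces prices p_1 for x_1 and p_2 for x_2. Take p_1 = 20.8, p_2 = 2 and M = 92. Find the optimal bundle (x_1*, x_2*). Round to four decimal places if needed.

x_1* = 1.3314, x_2* = 32.1538

Set MRS = p_1/p_2: 12·x_1^(−1/2) = p_1/p_2.
Thus x_1* = (12·p_2/p_1)² — independent of M — with the rest of income spent on x_2.
Plugging in: x_1* = (12·2/20.8)² = 1.3314, x_2* = 32.1538.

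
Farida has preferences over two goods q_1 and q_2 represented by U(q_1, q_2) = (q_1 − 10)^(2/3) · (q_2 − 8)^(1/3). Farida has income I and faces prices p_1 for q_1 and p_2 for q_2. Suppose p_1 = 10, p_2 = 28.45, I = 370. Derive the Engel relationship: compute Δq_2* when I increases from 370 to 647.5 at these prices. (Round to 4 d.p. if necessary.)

Δq_2* = 3.2513

This is Cobb-Douglas in (q_1−10, q_2−8): tangency gives 2/3·p_2·(q_2−8) = 1/3·p_1·(q_1−10).
After buying the subsistence bundle (10, 8), a share 2/3 of the remaining income goes to q_1: q_1* = 10 + 2/3·(I − 10p_1 − 8p_2)/p_1.
Discretionary income = 370 − 10·10 − 8·28.45 = 42.4; q_2* = 8 + 1/3·42.4/28.45 = 8.4968.
At I' = 647.5: q_2* = 11.7481. Change: 11.7481 − 8.4968 = 3.2513.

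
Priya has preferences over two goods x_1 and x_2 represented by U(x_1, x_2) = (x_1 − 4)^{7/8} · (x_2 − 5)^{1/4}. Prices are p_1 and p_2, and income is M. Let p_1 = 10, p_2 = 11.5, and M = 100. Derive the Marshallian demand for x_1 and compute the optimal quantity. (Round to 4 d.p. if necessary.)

x_1* = 4.1944

After buying the subsistence bundle (4, 5), a share 7/9 of the remaining income goes to x_1: x_1* = 4 + 7/9·(M − 4p_1 − 5p_2)/p_1.
Discretionary income = 100 − 4·10 − 5·11.5 = 2.5; x_1* = 4 + 7/9·2.5/10 = 4.1944.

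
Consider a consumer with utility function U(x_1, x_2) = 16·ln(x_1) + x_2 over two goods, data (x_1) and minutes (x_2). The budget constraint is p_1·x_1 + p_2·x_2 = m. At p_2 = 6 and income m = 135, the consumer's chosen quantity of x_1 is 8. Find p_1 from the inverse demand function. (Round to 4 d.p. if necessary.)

p_1 = 12

Set MRS = p_1/p_2: (16/x_1)/1 = p_1/p_2.
So x_1*(p_1,p_2) = 16·p_2/p_1, independent of income; and x_2* = (m − 16·p_2)/p_2.
Set x_1* = 8 in the demand function and solve for p_1: p_1 = 12.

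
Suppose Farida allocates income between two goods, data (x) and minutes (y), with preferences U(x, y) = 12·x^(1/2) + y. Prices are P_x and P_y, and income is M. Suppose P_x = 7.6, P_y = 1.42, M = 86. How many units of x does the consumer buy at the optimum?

x* = 1.2568

Set MRS = P_x/P_y: 6·x^(−1/2) = P_x/P_y.
Solve: √x = 6·P_y/P_x, so x*(P_x,P_y) = (6·P_y/P_x)², and y* = (M − P_x·x*)/P_y.
Plugging in: x* = (6·1.42/7.6)² = 1.2568.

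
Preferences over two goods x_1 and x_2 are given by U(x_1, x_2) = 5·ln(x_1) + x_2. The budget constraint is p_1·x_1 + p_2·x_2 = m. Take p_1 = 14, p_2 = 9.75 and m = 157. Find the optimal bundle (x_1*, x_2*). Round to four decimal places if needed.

x_1* = 3.4821, x_2* = 11.1026

So x_1*(p_1,p_2) = 5·p_2/p_1, independent of income; and x_2* = (m − 5·p_2)/p_2.
At the given prices: x_1* = 5·9.75/14 = 3.4821, and x_2* = 11.1026.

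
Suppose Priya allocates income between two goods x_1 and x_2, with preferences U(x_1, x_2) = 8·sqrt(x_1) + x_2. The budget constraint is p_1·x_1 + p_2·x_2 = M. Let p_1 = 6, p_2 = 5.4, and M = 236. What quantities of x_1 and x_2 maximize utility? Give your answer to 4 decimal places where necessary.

x_1* = 12.96, x_2* = 29.3037

Utility is quasi-linear in x_2; the FOC for x_1 is 4/√x_1 = p_1/p_2.
Thus x_1* = (4·p_2/p_1)² — independent of M — with the rest of income spent on x_2.
Plugging in: x_1* = (4·5.4/6)² = 12.96, x_2* = 29.3037.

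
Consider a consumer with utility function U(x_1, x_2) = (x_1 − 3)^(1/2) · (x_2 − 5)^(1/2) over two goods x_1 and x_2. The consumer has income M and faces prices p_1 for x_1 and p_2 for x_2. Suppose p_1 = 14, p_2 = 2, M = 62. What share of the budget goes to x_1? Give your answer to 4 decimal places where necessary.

share on x_1 = 0.7581

Let x_1' = x_1−3, x_2' = x_2−5. MRS = x_2'/x_1' = p_1/p_2.
After buying the subsistence bundle (3, 5), a share 0.5 of the remaining income goes to x_1: x_1* = 3 + 0.5·(M − 3p_1 − 5p_2)/p_1.
Discretionary income = 62 − 3·14 − 5·2 = 10; x_1* = 3 + 0.5·10/14 = 3.3571; x_2* = 5 + 0.5·10/2 = 7.5.
Expenditure on x_1: 14·3.3571 = 47; share = 0.7581.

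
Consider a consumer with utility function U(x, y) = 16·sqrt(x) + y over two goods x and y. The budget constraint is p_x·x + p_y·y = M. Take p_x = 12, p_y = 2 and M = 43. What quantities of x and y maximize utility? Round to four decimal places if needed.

x* = 1.7778, y* = 10.8333

Utility is quasi-linear in y; the FOC for x is 8/√x = p_x/p_y.
Solve: √x = 8·p_y/p_x, so x*(p_x,p_y) = (8·p_y/p_x)², and y* = (M − p_x·x*)/p_y.
Plugging in: x* = (8·2/12)² = 1.7778, y* = 10.8333.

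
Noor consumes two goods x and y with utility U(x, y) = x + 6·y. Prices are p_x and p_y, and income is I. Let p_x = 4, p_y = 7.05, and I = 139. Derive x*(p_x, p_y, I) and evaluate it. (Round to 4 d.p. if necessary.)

Perfect substitutes: compare marginal utility per dollar. 1/p_x vs 6/p_y → 0.25 vs 0.8511.
y gives more utility per dollar, so spend all income on y: y* = I/p_y, x* = 0.
Numerically: x* = 0, y* = 19.7163.

x* = 0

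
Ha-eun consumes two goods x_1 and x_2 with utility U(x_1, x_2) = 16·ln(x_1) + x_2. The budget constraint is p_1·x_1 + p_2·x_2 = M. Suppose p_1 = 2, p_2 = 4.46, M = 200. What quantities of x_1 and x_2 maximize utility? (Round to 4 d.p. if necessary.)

Set MRS = p_1/p_2: (16/x_1)/1 = p_1/p_2.
So x_1*(p_1,p_2) = 16·p_2/p_1, independent of income; and x_2* = (M − 16·p_2)/p_2.
At the given prices: x_1* = 16·4.46/2 = 35.68, and x_2* = 28.843.

x_1* = 35.68, x_2* = 28.843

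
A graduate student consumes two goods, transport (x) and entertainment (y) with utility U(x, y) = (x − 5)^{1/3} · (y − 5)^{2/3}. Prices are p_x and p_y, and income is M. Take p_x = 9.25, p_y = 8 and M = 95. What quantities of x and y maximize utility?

x* = 5.3153, y* = 5.7292

MRS = (1/2)·(y−5)/(x−5). Tangency with p_x/p_y gives y−5 = 2·(p_x/p_y)·(x−5).
After buying the subsistence bundle (5, 5), a share 1/3 of the remaining income goes to x: x* = 5 + 1/3·(M − 5p_x − 5p_y)/p_x.
Discretionary income = 95 − 5·9.25 − 5·8 = 8.75; x* = 5 + 1/3·8.75/9.25 = 5.3153; y* = 5 + 2/3·8.75/8 = 5.7292.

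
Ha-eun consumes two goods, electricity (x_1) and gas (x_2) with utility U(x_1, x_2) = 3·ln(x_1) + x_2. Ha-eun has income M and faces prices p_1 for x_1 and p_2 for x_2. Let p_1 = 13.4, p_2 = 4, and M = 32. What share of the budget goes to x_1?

MU_x_1 = 3/x_1, MU_x_2 = 1. Tangency: 3/x_1 = p_1/p_2.
So x_1*(p_1,p_2) = 3·p_2/p_1, independent of income; and x_2* = (M − 3·p_2)/p_2.
At the given prices: x_1* = 3·4/13.4 = 0.8955, and x_2* = 5.
Expenditure on x_1: 13.4·0.8955 = 12; share = 0.375.

share on x_1 = 0.375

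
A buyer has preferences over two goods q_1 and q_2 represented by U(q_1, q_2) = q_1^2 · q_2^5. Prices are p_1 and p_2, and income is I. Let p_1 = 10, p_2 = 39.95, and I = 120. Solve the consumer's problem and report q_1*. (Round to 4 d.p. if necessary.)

Demand: q_1*(p_1,p_2,I) = 2/7·I/p_1 and q_2* = 5/7·I/p_2.
At p_1=10, p_2=39.95, I=120: q_1* = 2/7·120/10 = 3.4286.

q_1* = 3.4286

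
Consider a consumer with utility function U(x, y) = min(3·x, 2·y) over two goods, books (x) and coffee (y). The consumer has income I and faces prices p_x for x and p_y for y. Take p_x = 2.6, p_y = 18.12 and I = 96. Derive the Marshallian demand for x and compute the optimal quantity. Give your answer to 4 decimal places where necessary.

x* = 3.2236

Demand: x*(p_x,p_y,I) = 2·I/(2·p_x + 3·p_y), y* = 3·I/(2·p_x + 3·p_y).
Here 2·2.6 + 3·18.12 = 59.56, giving x* = 3.2236.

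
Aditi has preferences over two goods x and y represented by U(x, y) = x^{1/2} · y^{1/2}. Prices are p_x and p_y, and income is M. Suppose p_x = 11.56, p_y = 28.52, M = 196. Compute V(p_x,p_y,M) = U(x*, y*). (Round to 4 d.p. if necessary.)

V = 5.3972

MU_x/MU_y = (0.5·y)/(0.5·x); tangency sets this equal to p_x/p_y.
So 0.5·p_y·y = 0.5·p_x·x; combined with the budget, a share 0.5 of income goes to x.
Demand: x*(p_x,p_y,M) = 0.5·M/p_x and y* = 0.5·M/p_y.
At p_x=11.56, p_y=28.52, M=196: x* = 0.5·196/11.56 = 8.4775, y* = 3.4362.
Utility at the optimum: U(8.4775, 3.4362) = 5.3972.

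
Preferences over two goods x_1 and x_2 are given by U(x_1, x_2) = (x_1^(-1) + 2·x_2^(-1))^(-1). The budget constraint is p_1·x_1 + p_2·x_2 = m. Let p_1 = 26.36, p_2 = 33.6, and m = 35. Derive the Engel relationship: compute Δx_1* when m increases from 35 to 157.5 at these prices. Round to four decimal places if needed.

Δx_1* = 1.7897

From the CES first-order condition, (1/2)·(x_2/x_1)^(2) = p_1/p_2.
Hence x_2/x_1 = (2·p_1/p_2)^(1/(2)), i.e. raised to the 0.5 power.
Substitute x_2 = (x_2/x_1)·x_1 into the budget: x_1* = m/(p_1 + p_2·(x_2/x_1)).
Numerically x_2/x_1 = 1.252616, so x_1* = 35/(26.36 + 33.6·1.252616) = 0.5113.
At m' = 157.5: x_1* = 2.301. Change: 2.301 − 0.5113 = 1.7897.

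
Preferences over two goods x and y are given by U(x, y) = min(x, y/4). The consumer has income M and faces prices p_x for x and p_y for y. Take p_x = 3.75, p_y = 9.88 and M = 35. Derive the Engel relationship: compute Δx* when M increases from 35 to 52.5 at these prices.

Here 3.75 + 4·9.88 = 43.27, giving x* = 0.8089.
At M' = 52.5: x* = 1.2133. Change: 1.2133 − 0.8089 = 0.4044.

Δx* = 0.4044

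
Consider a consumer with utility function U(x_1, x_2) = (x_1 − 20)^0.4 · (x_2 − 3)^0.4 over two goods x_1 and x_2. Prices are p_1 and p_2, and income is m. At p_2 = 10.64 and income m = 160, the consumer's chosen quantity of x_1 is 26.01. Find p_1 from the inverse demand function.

Let x_1' = x_1−20, x_2' = x_2−3. MRS = x_2'/x_1' = p_1/p_2.
After buying the subsistence bundle (20, 3), a share 0.5 of the remaining income goes to x_1: x_1* = 20 + 0.5·(m − 20p_1 − 3p_2)/p_1.
Set x_1* = 26.01 in the demand function and solve for p_1: p_1 = 4.

p_1 = 4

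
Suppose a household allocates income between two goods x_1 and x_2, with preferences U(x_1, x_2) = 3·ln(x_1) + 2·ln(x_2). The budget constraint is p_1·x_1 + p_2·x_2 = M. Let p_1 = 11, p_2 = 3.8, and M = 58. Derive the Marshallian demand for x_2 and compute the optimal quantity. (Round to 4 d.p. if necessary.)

The MRS is (3/2)·x_2/x_1. Set MRS = p_1/p_2.
So 3·p_2·x_2 = 2·p_1·x_1; combined with the budget, a share 0.6 of income goes to x_1.
Demand: x_1*(p_1,p_2,M) = 0.6·M/p_1 and x_2* = 0.4·M/p_2.
At p_1=11, p_2=3.8, M=58: x_2* = 0.4·58/3.8 = 6.1053.

x_2* = 6.1053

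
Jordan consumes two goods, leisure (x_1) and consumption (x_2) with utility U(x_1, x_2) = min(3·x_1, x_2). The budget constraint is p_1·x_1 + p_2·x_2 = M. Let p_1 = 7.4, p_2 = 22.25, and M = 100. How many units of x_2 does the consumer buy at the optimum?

x_2* = 4.0459

Leontief preferences: the optimum is at the kink where x_1/1 = x_2/3, i.e. x_2 = 3·x_1.
Budget: p_1·x_1 + p_2·3·x_1 = M, so (p_1 + 3·p_2)·x_1 = M.
Demand: x_1*(p_1,p_2,M) = M/(p_1 + 3·p_2), x_2* = 3·M/(p_1 + 3·p_2).
Here 7.4 + 3·22.25 = 74.15, giving x_2* = 4.0459.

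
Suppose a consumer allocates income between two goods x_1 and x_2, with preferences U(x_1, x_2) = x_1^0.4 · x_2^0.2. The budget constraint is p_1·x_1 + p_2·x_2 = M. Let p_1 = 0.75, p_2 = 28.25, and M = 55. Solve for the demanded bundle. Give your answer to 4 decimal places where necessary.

x_1* = 48.8889, x_2* = 0.649

The MRS is 2·x_2/x_1. Set MRS = p_1/p_2.
So 0.4·p_2·x_2 = 0.2·p_1·x_1; combined with the budget, a share 2/3 of income goes to x_1.
Demand: x_1*(p_1,p_2,M) = 2/3·M/p_1 and x_2* = 1/3·M/p_2.
At p_1=0.75, p_2=28.25, M=55: x_1* = 2/3·55/0.75 = 48.8889, x_2* = 0.649.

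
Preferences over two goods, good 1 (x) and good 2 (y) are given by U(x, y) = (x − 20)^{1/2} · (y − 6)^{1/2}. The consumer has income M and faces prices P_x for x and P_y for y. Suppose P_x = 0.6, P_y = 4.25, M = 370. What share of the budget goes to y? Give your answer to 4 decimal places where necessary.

share on y = 0.5182

Let x' = x−20, y' = y−6. MRS = y'/x' = P_x/P_y.
After buying the subsistence bundle (20, 6), a share 0.5 of the remaining income goes to x: x* = 20 + 0.5·(M − 20P_x − 6P_y)/P_x.
Discretionary income = 370 − 20·0.6 − 6·4.25 = 332.5; x* = 20 + 0.5·332.5/0.6 = 297.0833; y* = 6 + 0.5·332.5/4.25 = 45.1176.
Expenditure on y: 4.25·45.1176 = 191.75; share = 0.5182.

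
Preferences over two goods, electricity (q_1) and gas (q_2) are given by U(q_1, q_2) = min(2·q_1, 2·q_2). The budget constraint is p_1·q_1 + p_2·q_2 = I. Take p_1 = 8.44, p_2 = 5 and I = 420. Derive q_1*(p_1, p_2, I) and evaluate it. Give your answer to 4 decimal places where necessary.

q_1* = 31.25

With perfect complements, no substitution: consume in ratio q_1:q_2 = 2:2.
Budget: p_1·q_1 + p_2·q_1 = I, so (2·p_1 + 2·p_2)·q_1 = 2·I.
Demand: q_1*(p_1,p_2,I) = 2·I/(2·p_1 + 2·p_2), q_2* = 2·I/(2·p_1 + 2·p_2).
Here 2·8.44 + 2·5 = 26.88, giving q_1* = 31.25.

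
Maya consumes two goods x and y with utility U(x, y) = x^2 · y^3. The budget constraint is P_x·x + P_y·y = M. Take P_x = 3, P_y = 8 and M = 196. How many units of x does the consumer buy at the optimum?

x* = 26.1333

MU_x/MU_y = (2·y)/(3·x); tangency sets this equal to P_x/P_y.
So 2·P_y·y = 3·P_x·x; combined with the budget, a share 0.4 of income goes to x.
Demand: x*(P_x,P_y,M) = 0.4·M/P_x and y* = 0.6·M/P_y.
At P_x=3, P_y=8, M=196: x* = 0.4·196/3 = 26.1333.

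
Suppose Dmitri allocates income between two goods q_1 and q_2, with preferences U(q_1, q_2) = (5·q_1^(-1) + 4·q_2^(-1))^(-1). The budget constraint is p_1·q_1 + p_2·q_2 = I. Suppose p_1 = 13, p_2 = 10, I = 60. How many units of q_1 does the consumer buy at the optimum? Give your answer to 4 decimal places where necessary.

With the ratio pinned down, the budget gives q_1* = I/(p_1 + p_2·(q_2/q_1)) and q_2* = (q_2/q_1)·q_1*.
Numerically q_2/q_1 = 1.019804, so q_1* = 60/(13 + 10·1.019804) = 2.5864.

q_1* = 2.5864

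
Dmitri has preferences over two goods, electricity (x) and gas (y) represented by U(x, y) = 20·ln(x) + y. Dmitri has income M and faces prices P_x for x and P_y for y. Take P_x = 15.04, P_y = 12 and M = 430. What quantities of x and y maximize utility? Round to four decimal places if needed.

So x*(P_x,P_y) = 20·P_y/P_x, independent of income; and y* = (M − 20·P_y)/P_y.
At the given prices: x* = 20·12/15.04 = 15.9574, and y* = 15.8333.

x* = 15.9574, y* = 15.8333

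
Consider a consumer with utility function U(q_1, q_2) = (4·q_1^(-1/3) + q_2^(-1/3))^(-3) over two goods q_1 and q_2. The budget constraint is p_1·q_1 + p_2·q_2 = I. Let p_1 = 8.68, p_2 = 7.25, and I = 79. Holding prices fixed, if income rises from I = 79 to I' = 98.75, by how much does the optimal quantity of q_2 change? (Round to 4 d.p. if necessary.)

MRS = MU_q_1/MU_q_2 = 4·(q_2/q_1)^(4/3). Set equal to p_1/p_2.
Hence q_2/q_1 = ((1/4)·p_1/p_2)^(1/(4/3)), i.e. raised to the 0.75 power.
With the ratio pinned down, the budget gives q_1* = I/(p_1 + p_2·(q_2/q_1)) and q_2* = (q_2/q_1)·q_1*.
Numerically q_2/q_1 = 0.404661, so q_1* = 79/(8.68 + 7.25·0.404661) = 6.8023 and q_2* = 0.404661·6.8023 = 2.7526.
At I' = 98.75: q_2* = 3.4408. Change: 3.4408 − 2.7526 = 0.6882.

Δq_2* = 0.6882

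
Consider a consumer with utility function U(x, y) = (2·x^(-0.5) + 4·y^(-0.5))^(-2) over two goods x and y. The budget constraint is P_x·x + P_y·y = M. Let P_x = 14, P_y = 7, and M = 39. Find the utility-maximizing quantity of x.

MRS = MU_x/MU_y = (1/2)·(y/x)^(1.5). Set equal to P_x/P_y.
Hence y/x = (2·P_x/P_y)^(1/(1.5)), i.e. raised to the 2/3 power.
With the ratio pinned down, the budget gives x* = M/(P_x + P_y·(y/x)) and y* = (y/x)·x*.
Numerically y/x = 2.519842, so x* = 39/(14 + 7·2.519842) = 1.2327.

x* = 1.2327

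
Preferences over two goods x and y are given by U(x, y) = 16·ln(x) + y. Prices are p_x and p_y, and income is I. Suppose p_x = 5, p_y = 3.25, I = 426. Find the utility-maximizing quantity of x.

x* = 10.4

So x*(p_x,p_y) = 16·p_y/p_x, independent of income; and y* = (I − 16·p_y)/p_y.
At the given prices: x* = 16·3.25/5 = 10.4.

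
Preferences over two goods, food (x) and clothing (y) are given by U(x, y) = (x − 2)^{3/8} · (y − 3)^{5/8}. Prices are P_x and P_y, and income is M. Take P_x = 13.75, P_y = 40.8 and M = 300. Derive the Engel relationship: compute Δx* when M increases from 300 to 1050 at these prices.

Δx* = 20.4545

This is Cobb-Douglas in (x−2, y−3): tangency gives 0.375·P_y·(y−3) = 0.625·P_x·(x−2).
Substituting into the budget: x* = 2 + 0.375·(M − 2·P_x − 3·P_y)/P_x, and y* = 3 + 0.625·(…)/P_y.
Discretionary income = 300 − 2·13.75 − 3·40.8 = 150.1; x* = 2 + 0.375·150.1/13.75 = 6.0936.
At M' = 1050: x* = 26.5482. Change: 26.5482 − 6.0936 = 20.4545.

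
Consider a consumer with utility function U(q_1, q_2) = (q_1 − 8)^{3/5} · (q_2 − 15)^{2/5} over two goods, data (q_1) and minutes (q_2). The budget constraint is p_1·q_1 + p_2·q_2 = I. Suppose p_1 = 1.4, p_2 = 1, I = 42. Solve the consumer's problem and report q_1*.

q_1* = 14.7714

Let q_1' = q_1−8, q_2' = q_2−15. MRS = (3/2)·q_2'/q_1' = p_1/p_2.
Substituting into the budget: q_1* = 8 + 0.6·(I − 8·p_1 − 15·p_2)/p_1, and q_2* = 15 + 0.4·(…)/p_2.
Discretionary income = 42 − 8·1.4 − 15·1 = 15.8; q_1* = 8 + 0.6·15.8/1.4 = 14.7714.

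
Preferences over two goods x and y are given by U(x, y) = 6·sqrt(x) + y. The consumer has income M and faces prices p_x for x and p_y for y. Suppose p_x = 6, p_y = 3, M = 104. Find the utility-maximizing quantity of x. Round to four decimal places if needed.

MU_x = 3/√x, MU_y = 1. Tangency: 3/√x = p_x/p_y.
Solve: √x = 3·p_y/p_x, so x*(p_x,p_y) = (3·p_y/p_x)², and y* = (M − p_x·x*)/p_y.
Plugging in: x* = (3·3/6)² = 2.25.

x* = 2.25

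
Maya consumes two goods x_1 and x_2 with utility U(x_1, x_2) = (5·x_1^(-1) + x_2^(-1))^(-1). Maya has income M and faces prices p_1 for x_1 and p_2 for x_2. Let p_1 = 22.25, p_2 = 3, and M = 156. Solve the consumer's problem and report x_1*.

x_1* = 6.0223

MRS = MU_x_1/MU_x_2 = 5·(x_2/x_1)^(2). Set equal to p_1/p_2.
Solve for the ratio: x_2/x_1 = [(1/5)·p_1/p_2]^(0.5).
Substitute x_2 = (x_2/x_1)·x_1 into the budget: x_1* = M/(p_1 + p_2·(x_2/x_1)).
Numerically x_2/x_1 = 1.217922, so x_1* = 156/(22.25 + 3·1.217922) = 6.0223.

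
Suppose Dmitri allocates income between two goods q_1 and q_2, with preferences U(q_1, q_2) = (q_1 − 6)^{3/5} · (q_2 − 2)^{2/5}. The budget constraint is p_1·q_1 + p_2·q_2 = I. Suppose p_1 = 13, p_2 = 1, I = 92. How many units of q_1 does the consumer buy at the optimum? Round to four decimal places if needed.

q_1* = 6.5538

This is Cobb-Douglas in (q_1−6, q_2−2): tangency gives 0.6·p_2·(q_2−2) = 0.4·p_1·(q_1−6).
After buying the subsistence bundle (6, 2), a share 0.6 of the remaining income goes to q_1: q_1* = 6 + 0.6·(I − 6p_1 − 2p_2)/p_1.
Discretionary income = 92 − 6·13 − 2·1 = 12; q_1* = 6 + 0.6·12/13 = 6.5538.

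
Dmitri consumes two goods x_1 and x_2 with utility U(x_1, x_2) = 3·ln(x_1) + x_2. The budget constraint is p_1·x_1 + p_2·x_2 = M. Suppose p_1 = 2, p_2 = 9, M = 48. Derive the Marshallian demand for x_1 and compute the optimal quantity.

x_1* = 13.5

Set MRS = p_1/p_2: (3/x_1)/1 = p_1/p_2.
So x_1*(p_1,p_2) = 3·p_2/p_1, independent of income; and x_2* = (M − 3·p_2)/p_2.
At the given prices: x_1* = 3·9/2 = 13.5.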